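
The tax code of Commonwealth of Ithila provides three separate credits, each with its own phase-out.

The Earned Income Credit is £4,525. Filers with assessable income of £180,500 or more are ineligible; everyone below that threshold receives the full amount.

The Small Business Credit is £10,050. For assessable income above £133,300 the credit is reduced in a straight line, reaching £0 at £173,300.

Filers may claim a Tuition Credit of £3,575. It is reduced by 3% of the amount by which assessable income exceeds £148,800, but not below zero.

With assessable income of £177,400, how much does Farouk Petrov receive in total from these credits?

Earned Income Credit: £177,400 is below the £180,500 cutoff, so the full £4,525 applies.
Small Business Credit: £177,400 is at or above £173,300, so the credit is £0.
Tuition Credit: 3% of the £28,600 excess over £148,800 is £858; credit = £3,575 − £858 = £2,717.
Total: £4,525 + £0 + £2,717 = £7,242.

£7,242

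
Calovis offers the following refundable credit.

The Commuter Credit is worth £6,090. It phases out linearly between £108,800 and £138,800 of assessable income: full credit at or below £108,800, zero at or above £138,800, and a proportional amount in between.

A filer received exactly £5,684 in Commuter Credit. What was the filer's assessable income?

£5,684 is 5,684/6,090 of the full £6,090, so 406/6,090 of the £30,000 range has been used: income = £108,800 + £30,000 × 406/6,090 = £110,800.

£110,800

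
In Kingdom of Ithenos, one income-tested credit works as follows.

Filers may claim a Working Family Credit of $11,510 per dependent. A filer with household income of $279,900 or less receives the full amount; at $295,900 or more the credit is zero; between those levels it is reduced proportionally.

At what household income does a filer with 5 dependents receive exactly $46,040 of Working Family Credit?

Full credit = 5 × $11,510 = $57,550.
$46,040 is 46,040/57,550 of the full $57,550, so 11,510/57,550 of the $16,000 range has been used: income = $279,900 + $16,000 × 11,510/57,550 = $283,100.

$283,100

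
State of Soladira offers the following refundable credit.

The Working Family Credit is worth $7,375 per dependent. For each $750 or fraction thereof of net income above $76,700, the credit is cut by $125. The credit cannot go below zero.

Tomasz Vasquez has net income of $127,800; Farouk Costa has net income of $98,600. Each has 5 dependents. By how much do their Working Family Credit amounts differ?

Tomasz ($127,800): Working Family Credit: base = 5 × $7,375 = $36,875. income exceeds $76,700 by $51,100, which is 69 full-or-partial $750 increments; reduction = 69 × $125 = $8,625, leaving $28,250.
Farouk ($98,600): Working Family Credit: base = 5 × $7,375 = $36,875. income exceeds $76,700 by $21,900, which is 30 full-or-partial $750 increments; reduction = 30 × $125 = $3,750, leaving $33,125.
Difference: |$28,250 − $33,125| = $4,875.

$4,875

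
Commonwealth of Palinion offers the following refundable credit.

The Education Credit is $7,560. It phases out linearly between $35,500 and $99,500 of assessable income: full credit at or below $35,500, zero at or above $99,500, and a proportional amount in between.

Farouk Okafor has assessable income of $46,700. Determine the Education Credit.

Education Credit: $46,700 is $11,200 into a $64,000 phase-out range, leaving 52,800/64,000 of the credit: $7,560 × 52,800/64,000 = $6,237.

$6,237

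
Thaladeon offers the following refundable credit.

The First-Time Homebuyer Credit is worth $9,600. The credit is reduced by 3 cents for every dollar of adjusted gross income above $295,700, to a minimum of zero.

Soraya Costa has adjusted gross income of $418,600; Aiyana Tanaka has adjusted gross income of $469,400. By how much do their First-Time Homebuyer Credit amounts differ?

Soraya ($418,600): First-Time Homebuyer Credit: 3% of the $122,900 excess over $295,700 is $3,687; credit = $9,600 − $3,687 = $5,913.
Aiyana ($469,400): First-Time Homebuyer Credit: 3% of the $173,700 excess over $295,700 is $5,211; credit = $9,600 − $5,211 = $4,389.
Difference: |$5,913 − $4,389| = $1,524.

$1,524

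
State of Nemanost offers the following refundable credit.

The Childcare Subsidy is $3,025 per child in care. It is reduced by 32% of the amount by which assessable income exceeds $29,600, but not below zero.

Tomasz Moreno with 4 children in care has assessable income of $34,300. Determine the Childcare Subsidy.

Childcare Subsidy: base = 4 × $3,025 = $12,100. 32% of the $4,700 excess over $29,600 is $1,504; credit = $12,100 − $1,504 = $10,596.

$10,596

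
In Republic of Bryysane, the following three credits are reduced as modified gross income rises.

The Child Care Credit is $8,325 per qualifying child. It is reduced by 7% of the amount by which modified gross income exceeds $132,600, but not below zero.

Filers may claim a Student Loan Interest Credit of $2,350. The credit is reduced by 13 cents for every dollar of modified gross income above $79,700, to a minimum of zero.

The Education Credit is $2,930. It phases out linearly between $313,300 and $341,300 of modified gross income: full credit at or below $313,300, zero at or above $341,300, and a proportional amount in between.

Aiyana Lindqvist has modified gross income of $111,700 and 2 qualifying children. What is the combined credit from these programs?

$19,580

Child Care Credit: base = 2 × $8,325 = $16,650. $111,700 is at or below the $132,600 threshold, so the full $16,650 applies.
Student Loan Interest Credit: 13% of the $32,000 excess over $79,700 is $4,160 ≥ base, so the credit is $0.
Education Credit: $111,700 is at or below the $313,300 threshold, so the full $2,930 applies.
Total: $16,650 + $0 + $2,930 = $19,580.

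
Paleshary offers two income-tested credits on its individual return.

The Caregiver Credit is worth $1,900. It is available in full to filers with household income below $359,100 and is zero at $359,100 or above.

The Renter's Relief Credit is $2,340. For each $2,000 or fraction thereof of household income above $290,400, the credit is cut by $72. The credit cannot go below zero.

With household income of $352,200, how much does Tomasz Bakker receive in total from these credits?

Caregiver Credit: $352,200 is below the $359,100 cutoff, so the full $1,900 applies.
Renter's Relief Credit: income exceeds $290,400 by $61,800, which is 31 full-or-partial $2,000 increments; reduction = 31 × $72 = $2,232, leaving $108.
Total: $1,900 + $108 = $2,008.

$2,008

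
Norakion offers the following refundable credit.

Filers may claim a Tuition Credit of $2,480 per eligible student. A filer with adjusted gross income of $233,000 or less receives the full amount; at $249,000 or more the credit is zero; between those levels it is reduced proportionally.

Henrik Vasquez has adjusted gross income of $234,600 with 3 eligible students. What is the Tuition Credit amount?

$6,696

Tuition Credit: base = 3 × $2,480 = $7,440. $234,600 is $1,600 into a $16,000 phase-out range, leaving 14,400/16,000 of the credit: $7,440 × 14,400/16,000 = $6,696.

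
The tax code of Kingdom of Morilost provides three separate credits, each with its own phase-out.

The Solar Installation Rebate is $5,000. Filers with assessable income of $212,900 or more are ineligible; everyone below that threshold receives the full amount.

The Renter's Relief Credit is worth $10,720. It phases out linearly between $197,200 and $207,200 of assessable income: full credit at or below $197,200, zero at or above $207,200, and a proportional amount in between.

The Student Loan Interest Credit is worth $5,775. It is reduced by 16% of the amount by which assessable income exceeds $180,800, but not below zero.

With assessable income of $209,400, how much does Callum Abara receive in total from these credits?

$6,199

Solar Installation Rebate: $209,400 is below the $212,900 cutoff, so the full $5,000 applies.
Renter's Relief Credit: $209,400 is at or above $207,200, so the credit is $0.
Student Loan Interest Credit: 16% of the $28,600 excess over $180,800 is $4,576; credit = $5,775 − $4,576 = $1,199.
Total: $5,000 + $0 + $1,199 = $6,199.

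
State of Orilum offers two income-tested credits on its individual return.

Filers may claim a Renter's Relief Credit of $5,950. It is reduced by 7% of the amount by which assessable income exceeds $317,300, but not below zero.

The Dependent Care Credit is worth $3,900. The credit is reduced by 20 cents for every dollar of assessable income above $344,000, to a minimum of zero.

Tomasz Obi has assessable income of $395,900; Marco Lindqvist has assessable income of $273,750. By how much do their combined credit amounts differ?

$9,402

Tomasz ($395,900): Renter's Relief Credit: 7% of the $78,600 excess over $317,300 is $5,502; credit = $5,950 − $5,502 = $448. Dependent Care Credit: 20% of the $51,900 excess over $344,000 is $10,380 ≥ base, so the credit is $0. total $448 + $0 = $448
Marco ($273,750): Renter's Relief Credit: $273,750 is at or below the $317,300 threshold, so the full $5,950 applies. Dependent Care Credit: $273,750 is at or below the $344,000 threshold, so the full $3,900 applies. total $5,950 + $3,900 = $9,850
Difference: |$448 − $9,850| = $9,402.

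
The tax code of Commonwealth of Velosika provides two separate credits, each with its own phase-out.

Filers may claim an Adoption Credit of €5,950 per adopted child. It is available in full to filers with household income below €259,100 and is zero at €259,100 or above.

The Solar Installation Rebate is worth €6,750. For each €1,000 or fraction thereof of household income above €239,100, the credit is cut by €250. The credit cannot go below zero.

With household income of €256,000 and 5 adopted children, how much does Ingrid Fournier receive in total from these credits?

Adoption Credit: base = 5 × €5,950 = €29,750. €256,000 is below the €259,100 cutoff, so the full €29,750 applies.
Solar Installation Rebate: income exceeds €239,100 by €16,900, which is 17 full-or-partial €1,000 increments; reduction = 17 × €250 = €4,250, leaving €2,500.
Total: €29,750 + €2,500 = €32,250.

€32,250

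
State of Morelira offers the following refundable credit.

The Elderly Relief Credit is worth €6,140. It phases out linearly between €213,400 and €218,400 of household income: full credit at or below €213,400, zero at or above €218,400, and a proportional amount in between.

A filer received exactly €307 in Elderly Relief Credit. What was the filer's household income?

€307 is 307/6,140 of the full €6,140, so 5,833/6,140 of the €5,000 range has been used: income = €213,400 + €5,000 × 5,833/6,140 = €218,150.

€218,150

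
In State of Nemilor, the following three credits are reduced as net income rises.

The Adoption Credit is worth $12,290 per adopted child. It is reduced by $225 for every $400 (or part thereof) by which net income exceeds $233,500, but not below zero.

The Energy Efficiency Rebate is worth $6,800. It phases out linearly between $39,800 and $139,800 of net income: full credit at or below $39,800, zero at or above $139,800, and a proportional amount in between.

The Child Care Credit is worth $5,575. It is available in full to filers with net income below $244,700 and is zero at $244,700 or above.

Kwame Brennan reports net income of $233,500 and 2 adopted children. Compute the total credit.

Adoption Credit: base = 2 × $12,290 = $24,580. $233,500 is at or below the $233,500 threshold, so the full $24,580 applies.
Energy Efficiency Rebate: $233,500 is at or above $139,800, so the credit is $0.
Child Care Credit: $233,500 is below the $244,700 cutoff, so the full $5,575 applies.
Total: $24,580 + $0 + $5,575 = $30,155.

$30,155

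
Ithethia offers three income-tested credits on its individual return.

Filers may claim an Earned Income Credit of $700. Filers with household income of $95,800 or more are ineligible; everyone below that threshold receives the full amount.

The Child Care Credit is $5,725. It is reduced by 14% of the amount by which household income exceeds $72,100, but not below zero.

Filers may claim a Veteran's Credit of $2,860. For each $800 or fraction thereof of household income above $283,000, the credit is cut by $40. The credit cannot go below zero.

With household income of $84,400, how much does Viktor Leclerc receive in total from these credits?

Earned Income Credit: $84,400 is below the $95,800 cutoff, so the full $700 applies.
Child Care Credit: 14% of the $12,300 excess over $72,100 is $1,722; credit = $5,725 − $1,722 = $4,003.
Veteran's Credit: $84,400 is at or below the $283,000 threshold, so the full $2,860 applies.
Total: $700 + $4,003 + $2,860 = $7,563.

$7,563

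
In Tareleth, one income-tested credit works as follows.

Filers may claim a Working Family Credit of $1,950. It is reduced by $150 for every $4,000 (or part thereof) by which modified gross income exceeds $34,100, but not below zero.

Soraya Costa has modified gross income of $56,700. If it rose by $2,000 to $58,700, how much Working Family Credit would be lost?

At $56,700 — income exceeds $34,100 by $22,600, which is 6 full-or-partial $4,000 increments; reduction = 6 × $150 = $900, leaving $1,050.
At $58,700 — income exceeds $34,100 by $24,600, which is 7 full-or-partial $4,000 increments; reduction = 7 × $150 = $1,050, leaving $900.
Lost: $1,050 − $900 = $150.

$150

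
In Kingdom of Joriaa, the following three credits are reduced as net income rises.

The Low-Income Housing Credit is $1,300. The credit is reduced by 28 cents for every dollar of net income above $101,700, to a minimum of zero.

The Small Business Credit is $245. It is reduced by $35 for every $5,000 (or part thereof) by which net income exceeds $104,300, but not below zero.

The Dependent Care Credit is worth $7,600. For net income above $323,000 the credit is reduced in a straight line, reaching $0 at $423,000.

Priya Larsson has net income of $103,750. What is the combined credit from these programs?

Low-Income Housing Credit: 28% of the $2,050 excess over $101,700 is $574; credit = $1,300 − $574 = $726.
Small Business Credit: $103,750 is at or below the $104,300 threshold, so the full $245 applies.
Dependent Care Credit: $103,750 is at or below the $323,000 threshold, so the full $7,600 applies.
Total: $726 + $245 + $7,600 = $8,571.

$8,571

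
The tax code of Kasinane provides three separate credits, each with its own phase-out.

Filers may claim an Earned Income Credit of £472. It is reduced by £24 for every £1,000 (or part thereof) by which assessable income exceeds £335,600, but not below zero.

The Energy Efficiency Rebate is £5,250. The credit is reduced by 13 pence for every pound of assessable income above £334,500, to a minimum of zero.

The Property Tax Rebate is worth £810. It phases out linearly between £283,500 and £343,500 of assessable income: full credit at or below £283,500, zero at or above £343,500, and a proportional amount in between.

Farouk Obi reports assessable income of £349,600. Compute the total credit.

£3,423

Earned Income Credit: income exceeds £335,600 by £14,000, which is 14 full-or-partial £1,000 increments; reduction = 14 × £24 = £336, leaving £136.
Energy Efficiency Rebate: 13% of the £15,100 excess over £334,500 is £1,963; credit = £5,250 − £1,963 = £3,287.
Property Tax Rebate: £349,600 is at or above £343,500, so the credit is £0.
Total: £136 + £3,287 + £0 = £3,423.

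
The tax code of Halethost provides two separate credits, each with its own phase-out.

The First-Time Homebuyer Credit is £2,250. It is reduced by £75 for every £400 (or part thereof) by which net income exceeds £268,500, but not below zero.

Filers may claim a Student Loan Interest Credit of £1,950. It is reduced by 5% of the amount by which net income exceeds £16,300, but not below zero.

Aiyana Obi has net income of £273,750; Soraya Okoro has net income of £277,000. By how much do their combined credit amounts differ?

£600

Aiyana (£273,750): First-Time Homebuyer Credit: income exceeds £268,500 by £5,250, which is 14 full-or-partial £400 increments; reduction = 14 × £75 = £1,050, leaving £1,200. Student Loan Interest Credit: 5% of the £257,450 excess over £16,300 is £12,872.50 ≥ base, so the credit is £0. total £1,200 + £0 = £1,200
Soraya (£277,000): First-Time Homebuyer Credit: income exceeds £268,500 by £8,500, which is 22 full-or-partial £400 increments; reduction = 22 × £75 = £1,650, leaving £600. Student Loan Interest Credit: 5% of the £260,700 excess over £16,300 is £13,035 ≥ base, so the credit is £0. total £600 + £0 = £600
Difference: |£1,200 − £600| = £600.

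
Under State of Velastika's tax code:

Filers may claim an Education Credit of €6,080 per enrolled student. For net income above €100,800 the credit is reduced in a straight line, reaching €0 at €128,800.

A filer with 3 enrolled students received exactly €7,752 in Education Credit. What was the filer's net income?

€116,900

Full credit = 3 × €6,080 = €18,240.
€7,752 is 7,752/18,240 of the full €18,240, so 10,488/18,240 of the €28,000 range has been used: income = €100,800 + €28,000 × 10,488/18,240 = €116,900.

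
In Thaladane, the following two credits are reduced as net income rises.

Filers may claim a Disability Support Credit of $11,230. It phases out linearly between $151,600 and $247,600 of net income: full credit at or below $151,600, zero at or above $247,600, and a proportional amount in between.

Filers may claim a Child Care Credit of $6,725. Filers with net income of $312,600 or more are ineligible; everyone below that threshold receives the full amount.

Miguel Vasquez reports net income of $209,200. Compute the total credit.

$11,217

Disability Support Credit: $209,200 is $57,600 into a $96,000 phase-out range, leaving 38,400/96,000 of the credit: $11,230 × 38,400/96,000 = $4,492.
Child Care Credit: $209,200 is below the $312,600 cutoff, so the full $6,725 applies.
Total: $4,492 + $6,725 = $11,217.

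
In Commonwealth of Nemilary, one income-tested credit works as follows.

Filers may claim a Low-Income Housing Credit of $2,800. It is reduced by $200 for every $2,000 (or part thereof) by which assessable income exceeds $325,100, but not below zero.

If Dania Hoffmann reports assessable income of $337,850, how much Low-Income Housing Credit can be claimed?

$1,400

Low-Income Housing Credit: income exceeds $325,100 by $12,750, which is 7 full-or-partial $2,000 increments; reduction = 7 × $200 = $1,400, leaving $1,400.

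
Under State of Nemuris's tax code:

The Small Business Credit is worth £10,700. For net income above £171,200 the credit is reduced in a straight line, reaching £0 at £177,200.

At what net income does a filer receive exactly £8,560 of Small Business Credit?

£172,400

£8,560 is 8,560/10,700 of the full £10,700, so 2,140/10,700 of the £6,000 range has been used: income = £171,200 + £6,000 × 2,140/10,700 = £172,400.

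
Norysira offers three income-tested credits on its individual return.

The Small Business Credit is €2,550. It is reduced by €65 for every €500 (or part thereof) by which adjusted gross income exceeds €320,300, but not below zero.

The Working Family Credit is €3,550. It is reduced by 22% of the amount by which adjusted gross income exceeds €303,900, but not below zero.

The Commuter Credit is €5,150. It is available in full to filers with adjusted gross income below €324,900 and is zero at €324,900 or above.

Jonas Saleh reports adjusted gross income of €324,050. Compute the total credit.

€7,180

Small Business Credit: income exceeds €320,300 by €3,750, which is 8 full-or-partial €500 increments; reduction = 8 × €65 = €520, leaving €2,030.
Working Family Credit: 22% of the €20,150 excess over €303,900 is €4,433 ≥ base, so the credit is €0.
Commuter Credit: €324,050 is below the €324,900 cutoff, so the full €5,150 applies.
Total: €2,030 + €0 + €5,150 = €7,180.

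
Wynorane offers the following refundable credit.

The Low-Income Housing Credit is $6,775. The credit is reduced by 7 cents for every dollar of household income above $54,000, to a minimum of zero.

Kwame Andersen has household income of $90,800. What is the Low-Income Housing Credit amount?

Low-Income Housing Credit: 7% of the $36,800 excess over $54,000 is $2,576; credit = $6,775 − $2,576 = $4,199.

$4,199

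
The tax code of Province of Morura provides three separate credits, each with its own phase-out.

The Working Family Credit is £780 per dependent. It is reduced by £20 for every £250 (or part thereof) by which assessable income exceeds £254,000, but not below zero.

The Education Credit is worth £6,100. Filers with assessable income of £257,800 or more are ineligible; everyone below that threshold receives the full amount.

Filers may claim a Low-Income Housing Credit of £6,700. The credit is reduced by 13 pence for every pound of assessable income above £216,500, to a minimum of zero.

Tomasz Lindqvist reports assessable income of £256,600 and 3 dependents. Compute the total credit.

£9,707

Working Family Credit: base = 3 × £780 = £2,340. income exceeds £254,000 by £2,600, which is 11 full-or-partial £250 increments; reduction = 11 × £20 = £220, leaving £2,120.
Education Credit: £256,600 is below the £257,800 cutoff, so the full £6,100 applies.
Low-Income Housing Credit: 13% of the £40,100 excess over £216,500 is £5,213; credit = £6,700 − £5,213 = £1,487.
Total: £2,120 + £6,100 + £1,487 = £9,707.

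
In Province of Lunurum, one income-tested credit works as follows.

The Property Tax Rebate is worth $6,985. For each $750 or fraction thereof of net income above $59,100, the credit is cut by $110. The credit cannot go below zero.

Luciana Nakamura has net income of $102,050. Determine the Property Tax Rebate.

Property Tax Rebate: income exceeds $59,100 by $42,950, which is 58 full-or-partial $750 increments; reduction = 58 × $110 = $6,380, leaving $605.

$605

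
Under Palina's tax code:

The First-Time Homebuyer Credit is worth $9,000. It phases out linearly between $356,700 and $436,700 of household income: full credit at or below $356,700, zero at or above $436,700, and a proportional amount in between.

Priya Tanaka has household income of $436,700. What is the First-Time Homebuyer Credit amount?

$0

First-Time Homebuyer Credit: $436,700 is at or above $436,700, so the credit is $0.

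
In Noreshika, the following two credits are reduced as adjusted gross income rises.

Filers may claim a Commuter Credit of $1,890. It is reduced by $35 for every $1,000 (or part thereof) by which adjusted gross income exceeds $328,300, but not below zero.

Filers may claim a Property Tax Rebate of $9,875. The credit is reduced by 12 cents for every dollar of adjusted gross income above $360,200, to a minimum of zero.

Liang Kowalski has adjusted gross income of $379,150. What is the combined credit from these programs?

$7,706

Commuter Credit: income exceeds $328,300 by $50,850, which is 51 full-or-partial $1,000 increments; reduction = 51 × $35 = $1,785, leaving $105.
Property Tax Rebate: 12% of the $18,950 excess over $360,200 is $2,274; credit = $9,875 − $2,274 = $7,601.
Total: $105 + $7,601 = $7,706.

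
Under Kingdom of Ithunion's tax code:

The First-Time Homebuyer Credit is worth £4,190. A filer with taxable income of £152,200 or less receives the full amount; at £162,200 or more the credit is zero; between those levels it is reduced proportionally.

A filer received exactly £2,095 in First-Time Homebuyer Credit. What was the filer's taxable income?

£157,200

£2,095 is 2,095/4,190 of the full £4,190, so 2,095/4,190 of the £10,000 range has been used: income = £152,200 + £10,000 × 2,095/4,190 = £157,200.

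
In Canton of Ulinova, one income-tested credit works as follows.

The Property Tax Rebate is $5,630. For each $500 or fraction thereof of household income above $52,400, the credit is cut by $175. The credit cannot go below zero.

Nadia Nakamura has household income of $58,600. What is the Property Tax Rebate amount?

Property Tax Rebate: income exceeds $52,400 by $6,200, which is 13 full-or-partial $500 increments; reduction = 13 × $175 = $2,275, leaving $3,355.

$3,355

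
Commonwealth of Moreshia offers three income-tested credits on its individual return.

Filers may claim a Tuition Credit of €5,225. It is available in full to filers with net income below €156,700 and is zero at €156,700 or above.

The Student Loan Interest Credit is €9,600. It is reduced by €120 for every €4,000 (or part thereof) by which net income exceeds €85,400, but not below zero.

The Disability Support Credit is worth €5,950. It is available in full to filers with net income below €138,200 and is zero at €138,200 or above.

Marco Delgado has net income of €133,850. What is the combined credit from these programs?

Tuition Credit: €133,850 is below the €156,700 cutoff, so the full €5,225 applies.
Student Loan Interest Credit: income exceeds €85,400 by €48,450, which is 13 full-or-partial €4,000 increments; reduction = 13 × €120 = €1,560, leaving €8,040.
Disability Support Credit: €133,850 is below the €138,200 cutoff, so the full €5,950 applies.
Total: €5,225 + €8,040 + €5,950 = €19,215.

€19,215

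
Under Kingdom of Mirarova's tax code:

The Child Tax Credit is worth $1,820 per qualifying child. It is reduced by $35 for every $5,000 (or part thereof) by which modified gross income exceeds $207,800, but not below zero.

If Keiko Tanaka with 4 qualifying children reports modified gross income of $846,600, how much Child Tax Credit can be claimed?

$2,800

Child Tax Credit: base = 4 × $1,820 = $7,280. income exceeds $207,800 by $638,800, which is 128 full-or-partial $5,000 increments; reduction = 128 × $35 = $4,480, leaving $2,800.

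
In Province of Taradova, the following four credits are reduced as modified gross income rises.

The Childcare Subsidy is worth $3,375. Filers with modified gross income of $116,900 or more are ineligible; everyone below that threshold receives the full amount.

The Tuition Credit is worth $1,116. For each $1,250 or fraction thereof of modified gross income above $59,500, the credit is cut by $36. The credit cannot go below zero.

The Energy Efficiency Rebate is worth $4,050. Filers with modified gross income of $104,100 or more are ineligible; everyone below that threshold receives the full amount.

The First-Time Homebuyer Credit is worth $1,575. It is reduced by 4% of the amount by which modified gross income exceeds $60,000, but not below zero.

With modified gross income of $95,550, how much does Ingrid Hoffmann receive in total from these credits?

Childcare Subsidy: $95,550 is below the $116,900 cutoff, so the full $3,375 applies.
Tuition Credit: income exceeds $59,500 by $36,050, which is 29 full-or-partial $1,250 increments; reduction = 29 × $36 = $1,044, leaving $72.
Energy Efficiency Rebate: $95,550 is below the $104,100 cutoff, so the full $4,050 applies.
First-Time Homebuyer Credit: 4% of the $35,550 excess over $60,000 is $1,422; credit = $1,575 − $1,422 = $153.
Total: $3,375 + $72 + $4,050 + $153 = $7,650.

$7,650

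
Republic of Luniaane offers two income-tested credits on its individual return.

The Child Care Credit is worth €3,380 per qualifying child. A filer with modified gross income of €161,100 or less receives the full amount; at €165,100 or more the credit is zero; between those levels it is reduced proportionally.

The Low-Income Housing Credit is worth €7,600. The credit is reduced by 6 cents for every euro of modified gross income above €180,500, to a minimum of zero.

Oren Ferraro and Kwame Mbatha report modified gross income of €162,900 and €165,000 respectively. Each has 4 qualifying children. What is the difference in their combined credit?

Oren (€162,900): Child Care Credit: base = 4 × €3,380 = €13,520. €162,900 is €1,800 into a €4,000 phase-out range, leaving 2,200/4,000 of the credit: €13,520 × 2,200/4,000 = €7,436. Low-Income Housing Credit: €162,900 is at or below the €180,500 threshold, so the full €7,600 applies. total €7,436 + €7,600 = €15,036
Kwame (€165,000): Child Care Credit: base = 4 × €3,380 = €13,520. €165,000 is €3,900 into a €4,000 phase-out range, leaving 100/4,000 of the credit: €13,520 × 100/4,000 = €338. Low-Income Housing Credit: €165,000 is at or below the €180,500 threshold, so the full €7,600 applies. total €338 + €7,600 = €7,938
Difference: |€15,036 − €7,938| = €7,098.

€7,098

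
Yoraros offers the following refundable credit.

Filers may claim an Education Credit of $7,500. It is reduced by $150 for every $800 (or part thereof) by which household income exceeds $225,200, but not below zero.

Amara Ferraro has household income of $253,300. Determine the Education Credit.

Education Credit: income exceeds $225,200 by $28,100, which is 36 full-or-partial $800 increments; reduction = 36 × $150 = $5,400, leaving $2,100.

$2,100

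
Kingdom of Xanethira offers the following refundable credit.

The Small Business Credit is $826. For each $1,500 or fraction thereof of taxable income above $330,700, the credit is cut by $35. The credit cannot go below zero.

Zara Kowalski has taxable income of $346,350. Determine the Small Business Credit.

$441

Small Business Credit: income exceeds $330,700 by $15,650, which is 11 full-or-partial $1,500 increments; reduction = 11 × $35 = $385, leaving $441.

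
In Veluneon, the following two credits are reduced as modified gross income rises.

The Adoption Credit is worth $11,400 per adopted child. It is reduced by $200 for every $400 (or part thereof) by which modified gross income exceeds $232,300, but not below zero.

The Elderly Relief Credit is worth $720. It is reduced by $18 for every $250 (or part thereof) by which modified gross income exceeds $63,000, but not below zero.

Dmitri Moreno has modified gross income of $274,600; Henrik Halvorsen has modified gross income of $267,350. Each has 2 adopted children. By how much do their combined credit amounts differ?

Dmitri ($274,600): Adoption Credit: base = 2 × $11,400 = $22,800. income exceeds $232,300 by $42,300, which is 106 full-or-partial $400 increments; reduction = 106 × $200 = $21,200, leaving $1,600. Elderly Relief Credit: income exceeds $63,000 by $211,600 → 847 increments × $18 = $15,246 ≥ base, so the credit is $0. total $1,600 + $0 = $1,600
Henrik ($267,350): Adoption Credit: base = 2 × $11,400 = $22,800. income exceeds $232,300 by $35,050, which is 88 full-or-partial $400 increments; reduction = 88 × $200 = $17,600, leaving $5,200. Elderly Relief Credit: income exceeds $63,000 by $204,350 → 818 increments × $18 = $14,724 ≥ base, so the credit is $0. total $5,200 + $0 = $5,200
Difference: |$1,600 − $5,200| = $3,600.

$3,600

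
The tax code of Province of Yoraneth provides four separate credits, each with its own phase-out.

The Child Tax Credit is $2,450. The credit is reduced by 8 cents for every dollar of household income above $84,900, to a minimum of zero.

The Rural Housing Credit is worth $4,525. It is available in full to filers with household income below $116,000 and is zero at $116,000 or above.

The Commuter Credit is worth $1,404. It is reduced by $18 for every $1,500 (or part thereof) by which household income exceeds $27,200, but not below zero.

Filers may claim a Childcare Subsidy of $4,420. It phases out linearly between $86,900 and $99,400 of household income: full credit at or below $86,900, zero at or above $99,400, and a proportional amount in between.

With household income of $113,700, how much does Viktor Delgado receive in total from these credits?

$5,031

Child Tax Credit: 8% of the $28,800 excess over $84,900 is $2,304; credit = $2,450 − $2,304 = $146.
Rural Housing Credit: $113,700 is below the $116,000 cutoff, so the full $4,525 applies.
Commuter Credit: income exceeds $27,200 by $86,500, which is 58 full-or-partial $1,500 increments; reduction = 58 × $18 = $1,044, leaving $360.
Childcare Subsidy: $113,700 is at or above $99,400, so the credit is $0.
Total: $146 + $4,525 + $360 + $0 = $5,031.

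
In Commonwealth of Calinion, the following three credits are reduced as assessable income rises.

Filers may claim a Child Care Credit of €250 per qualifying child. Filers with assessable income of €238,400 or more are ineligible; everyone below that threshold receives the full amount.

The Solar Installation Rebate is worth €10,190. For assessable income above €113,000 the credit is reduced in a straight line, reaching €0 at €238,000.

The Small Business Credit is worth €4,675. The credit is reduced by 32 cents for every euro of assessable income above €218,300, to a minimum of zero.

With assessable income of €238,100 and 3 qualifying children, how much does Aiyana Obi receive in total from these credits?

€750

Child Care Credit: base = 3 × €250 = €750. €238,100 is below the €238,400 cutoff, so the full €750 applies.
Solar Installation Rebate: €238,100 is at or above €238,000, so the credit is €0.
Small Business Credit: 32% of the €19,800 excess over €218,300 is €6,336 ≥ base, so the credit is €0.
Total: €750 + €0 + €0 = €750.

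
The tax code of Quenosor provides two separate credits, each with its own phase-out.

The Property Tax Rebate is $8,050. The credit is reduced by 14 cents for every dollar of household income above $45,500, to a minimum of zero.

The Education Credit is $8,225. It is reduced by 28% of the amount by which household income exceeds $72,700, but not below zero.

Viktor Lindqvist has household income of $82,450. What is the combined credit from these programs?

Property Tax Rebate: 14% of the $36,950 excess over $45,500 is $5,173; credit = $8,050 − $5,173 = $2,877.
Education Credit: 28% of the $9,750 excess over $72,700 is $2,730; credit = $8,225 − $2,730 = $5,495.
Total: $2,877 + $5,495 = $8,372.

$8,372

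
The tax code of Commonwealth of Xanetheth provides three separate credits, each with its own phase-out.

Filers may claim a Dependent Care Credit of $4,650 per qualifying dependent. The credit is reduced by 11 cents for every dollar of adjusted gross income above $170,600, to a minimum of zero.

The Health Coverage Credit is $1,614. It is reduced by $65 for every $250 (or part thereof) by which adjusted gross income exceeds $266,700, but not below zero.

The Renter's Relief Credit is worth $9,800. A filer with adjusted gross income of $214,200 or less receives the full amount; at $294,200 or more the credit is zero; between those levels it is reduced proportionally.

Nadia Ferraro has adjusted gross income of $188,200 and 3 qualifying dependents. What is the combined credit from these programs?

$23,428

Dependent Care Credit: base = 3 × $4,650 = $13,950. 11% of the $17,600 excess over $170,600 is $1,936; credit = $13,950 − $1,936 = $12,014.
Health Coverage Credit: $188,200 is at or below the $266,700 threshold, so the full $1,614 applies.
Renter's Relief Credit: $188,200 is at or below the $214,200 threshold, so the full $9,800 applies.
Total: $12,014 + $1,614 + $9,800 = $23,428.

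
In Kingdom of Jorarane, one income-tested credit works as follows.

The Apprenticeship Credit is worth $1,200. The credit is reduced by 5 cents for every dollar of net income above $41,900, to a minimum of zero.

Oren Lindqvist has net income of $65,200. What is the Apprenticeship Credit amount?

Apprenticeship Credit: 5% of the $23,300 excess over $41,900 is $1,165; credit = $1,200 − $1,165 = $35.

$35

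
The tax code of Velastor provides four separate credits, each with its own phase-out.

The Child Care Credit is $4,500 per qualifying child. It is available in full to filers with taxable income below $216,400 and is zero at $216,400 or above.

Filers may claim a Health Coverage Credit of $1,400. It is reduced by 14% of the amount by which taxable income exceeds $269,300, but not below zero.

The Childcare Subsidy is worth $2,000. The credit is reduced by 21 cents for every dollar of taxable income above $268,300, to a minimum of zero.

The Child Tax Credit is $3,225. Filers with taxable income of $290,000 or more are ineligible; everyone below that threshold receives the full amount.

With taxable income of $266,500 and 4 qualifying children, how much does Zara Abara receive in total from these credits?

Child Care Credit: base = 4 × $4,500 = $18,000. $266,500 meets or exceeds the $216,400 cutoff, so the credit is $0.
Health Coverage Credit: $266,500 is at or below the $269,300 threshold, so the full $1,400 applies.
Childcare Subsidy: $266,500 is at or below the $268,300 threshold, so the full $2,000 applies.
Child Tax Credit: $266,500 is below the $290,000 cutoff, so the full $3,225 applies.
Total: $0 + $1,400 + $2,000 + $3,225 = $6,625.

$6,625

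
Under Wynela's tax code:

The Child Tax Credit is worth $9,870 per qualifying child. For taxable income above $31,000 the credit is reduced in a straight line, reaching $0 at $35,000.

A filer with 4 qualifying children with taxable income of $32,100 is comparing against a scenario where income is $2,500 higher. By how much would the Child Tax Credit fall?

$24,675

At $32,100 — base = 4 × $9,870 = $39,480. $32,100 is $1,100 into a $4,000 phase-out range, leaving 2,900/4,000 of the credit: $39,480 × 2,900/4,000 = $28,623.
At $34,600 — base = 4 × $9,870 = $39,480. $34,600 is $3,600 into a $4,000 phase-out range, leaving 400/4,000 of the credit: $39,480 × 400/4,000 = $3,948.
Lost: $28,623 − $3,948 = $24,675.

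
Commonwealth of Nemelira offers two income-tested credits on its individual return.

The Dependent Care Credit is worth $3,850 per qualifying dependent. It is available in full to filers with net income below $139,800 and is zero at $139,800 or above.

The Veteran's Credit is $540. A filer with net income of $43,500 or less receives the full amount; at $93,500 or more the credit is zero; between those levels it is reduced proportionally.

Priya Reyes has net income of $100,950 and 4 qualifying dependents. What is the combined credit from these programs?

Dependent Care Credit: base = 4 × $3,850 = $15,400. $100,950 is below the $139,800 cutoff, so the full $15,400 applies.
Veteran's Credit: $100,950 is at or above $93,500, so the credit is $0.
Total: $15,400 + $0 = $15,400.

$15,400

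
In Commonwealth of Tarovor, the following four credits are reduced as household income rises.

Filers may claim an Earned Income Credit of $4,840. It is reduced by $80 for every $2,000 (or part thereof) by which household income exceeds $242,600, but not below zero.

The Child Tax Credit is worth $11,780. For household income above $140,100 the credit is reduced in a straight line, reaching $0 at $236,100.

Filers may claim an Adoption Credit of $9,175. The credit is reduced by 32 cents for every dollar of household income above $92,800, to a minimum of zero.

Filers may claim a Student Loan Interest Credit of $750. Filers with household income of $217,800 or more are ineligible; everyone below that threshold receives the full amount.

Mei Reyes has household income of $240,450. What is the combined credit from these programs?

$4,840

Earned Income Credit: $240,450 is at or below the $242,600 threshold, so the full $4,840 applies.
Child Tax Credit: $240,450 is at or above $236,100, so the credit is $0.
Adoption Credit: 32% of the $147,650 excess over $92,800 is $47,248 ≥ base, so the credit is $0.
Student Loan Interest Credit: $240,450 meets or exceeds the $217,800 cutoff, so the credit is $0.
Total: $4,840 + $0 + $0 + $0 = $4,840.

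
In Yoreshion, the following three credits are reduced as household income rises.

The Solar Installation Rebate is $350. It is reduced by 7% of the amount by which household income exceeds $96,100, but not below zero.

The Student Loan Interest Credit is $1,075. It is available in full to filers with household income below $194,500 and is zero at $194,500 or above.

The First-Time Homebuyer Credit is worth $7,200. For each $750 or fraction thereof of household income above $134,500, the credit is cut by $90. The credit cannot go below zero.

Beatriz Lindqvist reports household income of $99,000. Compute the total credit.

Solar Installation Rebate: 7% of the $2,900 excess over $96,100 is $203; credit = $350 − $203 = $147.
Student Loan Interest Credit: $99,000 is below the $194,500 cutoff, so the full $1,075 applies.
First-Time Homebuyer Credit: $99,000 is at or below the $134,500 threshold, so the full $7,200 applies.
Total: $147 + $1,075 + $7,200 = $8,422.

$8,422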